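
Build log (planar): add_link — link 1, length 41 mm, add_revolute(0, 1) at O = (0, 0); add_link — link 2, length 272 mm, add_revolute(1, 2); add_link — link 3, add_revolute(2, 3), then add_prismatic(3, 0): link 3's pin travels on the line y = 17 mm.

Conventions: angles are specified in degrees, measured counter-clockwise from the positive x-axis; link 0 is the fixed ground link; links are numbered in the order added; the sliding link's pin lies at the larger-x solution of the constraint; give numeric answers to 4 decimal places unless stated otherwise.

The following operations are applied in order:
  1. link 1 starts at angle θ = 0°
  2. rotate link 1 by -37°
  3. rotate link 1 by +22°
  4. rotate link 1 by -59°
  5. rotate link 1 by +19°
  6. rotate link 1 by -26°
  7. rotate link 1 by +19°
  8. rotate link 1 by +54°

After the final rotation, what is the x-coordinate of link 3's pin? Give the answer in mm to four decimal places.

geometry: r = 41 mm, L = 272 mm, e = 17 mm; θ starts at 0°
rotate link 1 by -37°: θ ← 0° -37° = -37°
rotate link 1 by +22°: θ ← -37° +22° = -15°
rotate link 1 by -59°: θ ← -15° -59° = -74°
rotate link 1 by +19°: θ ← -74° +19° = -55°
rotate link 1 by -26°: θ ← -55° -26° = -81°
rotate link 1 by +19°: θ ← -81° +19° = -62°
rotate link 1 by +54°: θ ← -62° +54° = -8°
crank pin P = (r cos θ, r sin θ) = (40.600991, -5.706097)
h = r sin θ − e = -5.706097 − 17 = -22.706097
x = r cos θ + √(L² − h²) = 40.600991 + 271.050610 = 311.651601

311.6516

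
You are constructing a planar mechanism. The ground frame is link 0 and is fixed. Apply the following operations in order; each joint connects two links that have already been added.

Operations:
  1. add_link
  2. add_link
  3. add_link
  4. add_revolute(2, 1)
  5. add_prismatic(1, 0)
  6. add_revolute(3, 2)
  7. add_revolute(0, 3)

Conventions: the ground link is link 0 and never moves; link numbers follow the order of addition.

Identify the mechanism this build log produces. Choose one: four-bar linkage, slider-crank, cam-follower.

links: 4 (incl. ground); joints: 3 revolute, 1 prismatic, 0 higher (cam) pair, forming one closed loop
4 links, 3 revolutes + 1 prismatic in one loop → slider-crank

slider-crank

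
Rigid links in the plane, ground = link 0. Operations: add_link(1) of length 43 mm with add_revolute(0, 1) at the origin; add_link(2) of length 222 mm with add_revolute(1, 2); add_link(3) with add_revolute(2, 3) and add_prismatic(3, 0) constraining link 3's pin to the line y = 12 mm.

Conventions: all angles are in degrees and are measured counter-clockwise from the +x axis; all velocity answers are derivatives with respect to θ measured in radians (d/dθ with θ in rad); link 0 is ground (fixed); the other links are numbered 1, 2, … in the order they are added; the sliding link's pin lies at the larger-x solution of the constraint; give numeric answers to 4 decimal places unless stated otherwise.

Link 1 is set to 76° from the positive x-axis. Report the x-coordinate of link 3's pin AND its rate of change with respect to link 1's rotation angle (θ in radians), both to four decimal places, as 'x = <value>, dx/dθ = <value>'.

geometry: r = 43 mm, L = 222 mm, e = 12 mm
crank pin P = (r cos θ, r sin θ) = (10.402642, 41.722716)
h = r sin θ − e = 41.722716 − 12 = 29.722716
x = r cos θ + √(L² − h²) = 10.402642 + 220.001273 = 230.403915
dx/dθ = −r sin θ − h·r cos θ/√(L² − h²) (θ in radians; h = 29.722716) = -43.128139

x = 230.4039, dx/dθ = -43.1281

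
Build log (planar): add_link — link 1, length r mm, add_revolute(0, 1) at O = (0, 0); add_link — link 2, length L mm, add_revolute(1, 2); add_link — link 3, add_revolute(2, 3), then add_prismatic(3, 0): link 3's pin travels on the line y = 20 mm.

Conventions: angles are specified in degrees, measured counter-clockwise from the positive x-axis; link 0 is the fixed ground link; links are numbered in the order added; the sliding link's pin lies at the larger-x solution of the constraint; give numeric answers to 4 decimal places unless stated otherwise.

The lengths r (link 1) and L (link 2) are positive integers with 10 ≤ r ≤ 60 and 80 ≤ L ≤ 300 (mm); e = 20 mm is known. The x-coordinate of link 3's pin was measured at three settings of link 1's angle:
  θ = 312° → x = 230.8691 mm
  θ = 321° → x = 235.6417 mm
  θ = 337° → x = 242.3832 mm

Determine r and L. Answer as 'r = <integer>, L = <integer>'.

constraint per measurement: (x − r cos θ)² + (r sin θ − e)² = L²
subtracting the θ₁ and θ₂ equations cancels the r² and L² terms:
r = (x₁² − x₂²) / (2[(x₁cos θ₁ + e sin θ₁) − (x₂cos θ₂ + e sin θ₂)]) = 36.0003 → r = 36
L² = (x₁ − r cos θ₁)² + (r sin θ₁ − e)² = 44943.9961 → L = 212.0000 → L = 212
check at θ₃=337°: x = 242.3832 (printed 242.3832) ✓

r = 36, L = 212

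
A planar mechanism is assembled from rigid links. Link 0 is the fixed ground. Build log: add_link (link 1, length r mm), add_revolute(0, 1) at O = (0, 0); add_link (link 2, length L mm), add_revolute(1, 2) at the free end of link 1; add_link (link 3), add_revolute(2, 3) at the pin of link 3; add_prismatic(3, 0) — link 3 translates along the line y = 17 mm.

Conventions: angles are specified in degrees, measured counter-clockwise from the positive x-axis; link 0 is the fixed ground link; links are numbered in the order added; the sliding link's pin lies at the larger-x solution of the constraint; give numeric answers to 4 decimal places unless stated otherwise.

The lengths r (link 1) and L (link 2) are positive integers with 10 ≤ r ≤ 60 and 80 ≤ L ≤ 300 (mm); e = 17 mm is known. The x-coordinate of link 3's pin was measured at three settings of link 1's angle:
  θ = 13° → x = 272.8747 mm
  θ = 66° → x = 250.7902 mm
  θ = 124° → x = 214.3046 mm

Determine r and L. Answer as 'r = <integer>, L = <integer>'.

constraint per measurement: (x − r cos θ)² + (r sin θ − e)² = L²
subtracting the θ₁ and θ₂ equations cancels the r² and L² terms:
r = (x₁² − x₂²) / (2[(x₁cos θ₁ + e sin θ₁) − (x₂cos θ₂ + e sin θ₂)]) = 38.0000 → r = 38
L² = (x₁ − r cos θ₁)² + (r sin θ₁ − e)² = 55696.0138 → L = 236.0000 → L = 236
check at θ₃=124°: x = 214.3046 (printed 214.3046) ✓

r = 38, L = 236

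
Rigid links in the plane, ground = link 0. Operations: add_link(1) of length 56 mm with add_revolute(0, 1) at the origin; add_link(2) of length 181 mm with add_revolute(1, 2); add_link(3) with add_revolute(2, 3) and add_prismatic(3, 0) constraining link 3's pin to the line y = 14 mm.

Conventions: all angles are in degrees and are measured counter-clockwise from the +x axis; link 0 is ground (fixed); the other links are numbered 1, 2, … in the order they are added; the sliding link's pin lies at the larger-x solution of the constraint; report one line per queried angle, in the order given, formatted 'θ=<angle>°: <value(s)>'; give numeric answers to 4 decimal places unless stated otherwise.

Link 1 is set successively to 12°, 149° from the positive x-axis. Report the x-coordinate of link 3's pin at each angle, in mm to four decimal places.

geometry: r = 56 mm, L = 181 mm, e = 14 mm
θ=12°: crank pin P = (r cos θ, r sin θ) = (54.776266, 11.643055)
θ=12°: h = r sin θ − e = 11.643055 − 14 = -2.356945
θ=12°: x = r cos θ + √(L² − h²) = 54.776266 + 180.984654 = 235.760919
θ=149°: crank pin P = (r cos θ, r sin θ) = (-48.001369, 28.842132)
θ=149°: h = r sin θ − e = 28.842132 − 14 = 14.842132
θ=149°: x = r cos θ + √(L² − h²) = -48.001369 + 180.390441 = 132.389072

θ=12°: 235.7609
θ=149°: 132.3891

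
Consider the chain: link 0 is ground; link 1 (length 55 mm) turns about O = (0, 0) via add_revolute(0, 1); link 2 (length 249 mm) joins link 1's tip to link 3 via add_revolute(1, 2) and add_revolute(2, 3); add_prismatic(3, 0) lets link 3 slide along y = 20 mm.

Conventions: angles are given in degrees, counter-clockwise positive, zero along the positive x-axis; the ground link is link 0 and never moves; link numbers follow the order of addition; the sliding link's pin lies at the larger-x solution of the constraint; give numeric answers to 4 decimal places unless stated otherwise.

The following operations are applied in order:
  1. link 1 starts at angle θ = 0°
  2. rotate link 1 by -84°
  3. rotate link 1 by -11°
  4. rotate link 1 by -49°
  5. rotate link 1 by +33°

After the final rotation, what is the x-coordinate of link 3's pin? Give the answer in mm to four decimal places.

geometry: r = 55 mm, L = 249 mm, e = 20 mm; θ starts at 0°
rotate link 1 by -84°: θ ← 0° -84° = -84°
rotate link 1 by -11°: θ ← -84° -11° = -95°
rotate link 1 by -49°: θ ← -95° -49° = -144°
rotate link 1 by +33°: θ ← -144° +33° = -111°
crank pin P = (r cos θ, r sin θ) = (-19.710237, -51.346923)
h = r sin θ − e = -51.346923 − 20 = -71.346923
x = r cos θ + √(L² − h²) = -19.710237 + 238.559461 = 218.849224

218.8492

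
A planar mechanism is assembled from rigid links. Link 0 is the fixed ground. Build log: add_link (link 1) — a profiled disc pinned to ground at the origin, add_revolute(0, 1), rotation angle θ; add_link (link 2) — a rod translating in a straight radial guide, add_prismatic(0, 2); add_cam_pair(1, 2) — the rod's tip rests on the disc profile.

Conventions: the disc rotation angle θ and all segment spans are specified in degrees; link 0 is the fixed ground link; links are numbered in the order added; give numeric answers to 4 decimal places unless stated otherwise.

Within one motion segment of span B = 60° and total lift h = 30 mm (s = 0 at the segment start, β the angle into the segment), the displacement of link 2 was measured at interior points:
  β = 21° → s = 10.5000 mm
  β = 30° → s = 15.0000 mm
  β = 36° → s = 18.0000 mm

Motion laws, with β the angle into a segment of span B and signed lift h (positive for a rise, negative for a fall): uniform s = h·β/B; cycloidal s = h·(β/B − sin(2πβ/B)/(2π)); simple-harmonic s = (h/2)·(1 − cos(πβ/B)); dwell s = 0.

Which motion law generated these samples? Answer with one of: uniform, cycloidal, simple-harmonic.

candidates at β/B = r: uniform s = h·r (linear in β); cycloidal s = h·(r − sin(2πr)/(2π)); simple-harmonic s = (h/2)(1 − cos(πr))
β=21°: printed 10.5000 | uniform 10.5000, cycloidal 6.6372, simple-harmonic 8.1901
β=30°: printed 15.0000 | uniform 15.0000, cycloidal 15.0000, simple-harmonic 15.0000
β=36°: printed 18.0000 | uniform 18.0000, cycloidal 20.8065, simple-harmonic 19.6353
only one law matches every sample → uniform

uniform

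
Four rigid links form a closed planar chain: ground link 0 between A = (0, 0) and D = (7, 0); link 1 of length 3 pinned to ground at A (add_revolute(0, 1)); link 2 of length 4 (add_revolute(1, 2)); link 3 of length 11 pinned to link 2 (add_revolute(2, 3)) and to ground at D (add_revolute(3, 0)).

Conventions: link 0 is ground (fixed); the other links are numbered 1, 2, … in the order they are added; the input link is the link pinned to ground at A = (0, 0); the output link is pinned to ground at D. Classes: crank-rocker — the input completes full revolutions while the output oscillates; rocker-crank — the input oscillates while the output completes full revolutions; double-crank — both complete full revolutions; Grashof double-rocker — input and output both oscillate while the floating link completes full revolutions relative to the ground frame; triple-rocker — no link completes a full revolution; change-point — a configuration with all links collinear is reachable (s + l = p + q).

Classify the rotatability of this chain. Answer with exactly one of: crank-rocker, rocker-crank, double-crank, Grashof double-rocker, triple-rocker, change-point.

lengths: ground=7, input=3, coupler=4, output=11
sorted: s=3 (shortest), l=11 (longest), p+q=11
s + l = 14 vs p + q = 11
s + l > p + q → non-Grashof → no link fully rotates → triple-rocker

triple-rocker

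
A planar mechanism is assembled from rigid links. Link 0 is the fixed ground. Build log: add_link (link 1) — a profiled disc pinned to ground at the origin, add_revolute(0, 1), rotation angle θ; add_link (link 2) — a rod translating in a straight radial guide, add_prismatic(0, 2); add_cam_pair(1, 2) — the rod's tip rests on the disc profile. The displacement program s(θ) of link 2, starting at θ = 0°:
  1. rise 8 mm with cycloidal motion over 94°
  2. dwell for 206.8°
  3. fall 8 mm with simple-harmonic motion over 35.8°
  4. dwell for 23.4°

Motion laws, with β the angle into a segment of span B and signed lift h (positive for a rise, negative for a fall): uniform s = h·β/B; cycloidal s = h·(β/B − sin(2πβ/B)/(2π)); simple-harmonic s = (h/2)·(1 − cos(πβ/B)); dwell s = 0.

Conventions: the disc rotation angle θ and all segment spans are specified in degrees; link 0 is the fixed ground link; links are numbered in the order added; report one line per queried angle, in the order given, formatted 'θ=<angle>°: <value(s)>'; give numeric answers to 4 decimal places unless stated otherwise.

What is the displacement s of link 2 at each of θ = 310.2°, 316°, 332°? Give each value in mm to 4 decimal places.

seg 1 [0°–94°] cycloidal, h=8: full span → s += 8 → s = 8.0000
seg 2 [94°–300.8°] dwell: s stays 8.0000
seg 3 [300.8°–336.6°] simple-harmonic, h=-8: θ=310.2° here. β=9.4, B=35.8. -8/2·(1 − cos(π·0.2626)) = -1.2854 → s = 6.7146
seg 3 [300.8°–336.6°] simple-harmonic, h=-8: θ=316° here. β=15.2, B=35.8. -8/2·(1 − cos(π·0.4246)) = -3.0611 → s = 4.9389
seg 3 [300.8°–336.6°] simple-harmonic, h=-8: θ=332° here. β=31.2, B=35.8. -8/2·(1 − cos(π·0.8715)) = -7.6785 → s = 0.3215

θ=310.2°: 6.7146
θ=316°: 4.9389
θ=332°: 0.3215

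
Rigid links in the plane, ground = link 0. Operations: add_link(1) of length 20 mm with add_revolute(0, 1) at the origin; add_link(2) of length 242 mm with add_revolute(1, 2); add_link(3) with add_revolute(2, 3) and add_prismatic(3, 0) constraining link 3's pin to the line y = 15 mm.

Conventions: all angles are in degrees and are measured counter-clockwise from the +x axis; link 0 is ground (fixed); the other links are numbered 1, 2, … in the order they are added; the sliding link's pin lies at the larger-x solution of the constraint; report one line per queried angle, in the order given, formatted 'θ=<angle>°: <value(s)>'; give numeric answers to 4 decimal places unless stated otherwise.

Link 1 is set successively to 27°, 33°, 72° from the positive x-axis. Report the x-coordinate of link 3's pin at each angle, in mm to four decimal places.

geometry: r = 20 mm, L = 242 mm, e = 15 mm
θ=27°: crank pin P = (r cos θ, r sin θ) = (17.820130, 9.079810)
θ=27°: h = r sin θ − e = 9.079810 − 15 = -5.920190
θ=27°: x = r cos θ + √(L² − h²) = 17.820130 + 241.927575 = 259.747705
θ=33°: crank pin P = (r cos θ, r sin θ) = (16.773411, 10.892781)
θ=33°: h = r sin θ − e = 10.892781 − 15 = -4.107219
θ=33°: x = r cos θ + √(L² − h²) = 16.773411 + 241.965144 = 258.738555
θ=72°: crank pin P = (r cos θ, r sin θ) = (6.180340, 19.021130)
θ=72°: h = r sin θ − e = 19.021130 − 15 = 4.021130
θ=72°: x = r cos θ + √(L² − h²) = 6.180340 + 241.966590 = 248.146930

θ=27°: 259.7477
θ=33°: 258.7386
θ=72°: 248.1469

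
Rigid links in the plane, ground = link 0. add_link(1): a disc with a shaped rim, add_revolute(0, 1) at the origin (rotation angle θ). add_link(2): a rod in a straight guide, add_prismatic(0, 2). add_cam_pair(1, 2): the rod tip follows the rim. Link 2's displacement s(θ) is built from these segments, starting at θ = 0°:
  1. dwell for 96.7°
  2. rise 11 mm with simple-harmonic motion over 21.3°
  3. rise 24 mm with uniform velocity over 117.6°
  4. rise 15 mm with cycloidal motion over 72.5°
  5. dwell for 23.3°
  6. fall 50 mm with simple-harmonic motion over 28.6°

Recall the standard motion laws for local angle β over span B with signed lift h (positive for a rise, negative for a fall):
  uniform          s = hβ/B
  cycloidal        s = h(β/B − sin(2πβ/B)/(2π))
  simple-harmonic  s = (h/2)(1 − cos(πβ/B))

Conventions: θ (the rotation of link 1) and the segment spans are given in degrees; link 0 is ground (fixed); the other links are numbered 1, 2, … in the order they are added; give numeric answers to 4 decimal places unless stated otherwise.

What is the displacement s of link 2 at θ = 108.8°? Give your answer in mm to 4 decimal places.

segment 1 (0° to 96.7°, dwell): s unchanged at 0.0000
θ = 108.8° falls in segment 2 (96.7° to 118°, simple-harmonic, h = 11): β = 108.8 − 96.7 = 12.1°, B = 21.3°; Δs = 11/2·(1 − cos(π·0.5681)) = 6.6673; s = 0.0000 + 6.6673 = 6.6673

6.6673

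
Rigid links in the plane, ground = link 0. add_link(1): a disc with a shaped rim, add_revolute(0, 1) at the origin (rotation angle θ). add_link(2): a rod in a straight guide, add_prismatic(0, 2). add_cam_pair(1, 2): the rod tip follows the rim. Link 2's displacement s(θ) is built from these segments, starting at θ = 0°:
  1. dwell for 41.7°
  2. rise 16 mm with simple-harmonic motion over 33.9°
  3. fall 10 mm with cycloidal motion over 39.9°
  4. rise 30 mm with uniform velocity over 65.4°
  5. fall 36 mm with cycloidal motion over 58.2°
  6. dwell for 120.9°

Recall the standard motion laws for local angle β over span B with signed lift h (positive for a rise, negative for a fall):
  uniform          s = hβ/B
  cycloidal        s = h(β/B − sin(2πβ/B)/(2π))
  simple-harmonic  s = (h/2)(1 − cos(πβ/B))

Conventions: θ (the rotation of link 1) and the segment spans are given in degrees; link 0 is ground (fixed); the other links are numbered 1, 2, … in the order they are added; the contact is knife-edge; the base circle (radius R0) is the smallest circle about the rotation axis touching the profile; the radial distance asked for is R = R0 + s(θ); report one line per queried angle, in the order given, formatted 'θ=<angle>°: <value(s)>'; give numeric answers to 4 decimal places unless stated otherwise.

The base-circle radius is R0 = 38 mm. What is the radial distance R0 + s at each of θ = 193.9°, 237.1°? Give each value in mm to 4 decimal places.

segment 1 (0° to 41.7°, dwell): s unchanged at 0.0000
segment 2 (41.7° to 75.6°, simple-harmonic, h = 16) is passed completely: s = 0.0000 + (16) = 16.0000
segment 3 (75.6° to 115.5°, cycloidal, h = -10) is passed completely: s = 16.0000 + (-10) = 6.0000
segment 4 (115.5° to 180.9°, uniform, h = 30) is passed completely: s = 6.0000 + (30) = 36.0000
θ = 193.9° falls in segment 5 (180.9° to 239.1°, cycloidal, h = -36): β = 193.9 − 180.9 = 13°, B = 58.2°; Δs = -36·(0.2234 − sin(2π·0.2234)/(2π)) = -2.3917; s = 36.0000 − 2.3917 = 33.6083
θ = 237.1° falls in segment 5 (180.9° to 239.1°, cycloidal, h = -36): β = 237.1 − 180.9 = 56.2°, B = 58.2°; Δs = -36·(0.9656 − sin(2π·0.9656)/(2π)) = -35.9904; s = 36.0000 − 35.9904 = 0.0096
θ=193.9°: R = R0 + s = 38 + 33.6083 = 71.6083
θ=237.1°: R = R0 + s = 38 + 0.0096 = 38.0096

θ=193.9°: 71.6083
θ=237.1°: 38.0096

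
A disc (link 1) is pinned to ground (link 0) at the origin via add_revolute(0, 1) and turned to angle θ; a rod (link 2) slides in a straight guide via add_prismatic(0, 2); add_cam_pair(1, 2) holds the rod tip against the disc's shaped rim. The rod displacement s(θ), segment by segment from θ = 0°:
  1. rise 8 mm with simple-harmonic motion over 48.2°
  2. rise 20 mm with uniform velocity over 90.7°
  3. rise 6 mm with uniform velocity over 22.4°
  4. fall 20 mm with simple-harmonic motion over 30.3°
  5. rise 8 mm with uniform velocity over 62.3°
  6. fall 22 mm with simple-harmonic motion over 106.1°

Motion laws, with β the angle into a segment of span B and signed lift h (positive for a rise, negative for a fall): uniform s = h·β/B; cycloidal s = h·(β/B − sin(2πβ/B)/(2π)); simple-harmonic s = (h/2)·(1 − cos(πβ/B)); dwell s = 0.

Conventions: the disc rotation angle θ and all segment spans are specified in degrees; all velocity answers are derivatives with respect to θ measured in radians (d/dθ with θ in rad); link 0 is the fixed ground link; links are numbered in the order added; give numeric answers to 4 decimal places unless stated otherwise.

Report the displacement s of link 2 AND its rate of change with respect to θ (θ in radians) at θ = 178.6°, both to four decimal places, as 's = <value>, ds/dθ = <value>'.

segment 1 (0° to 48.2°, simple-harmonic, h = 8) is passed completely: s = 0.0000 + (8) = 8.0000
segment 2 (48.2° to 138.9°, uniform, h = 20) is passed completely: s = 8.0000 + (20) = 28.0000
segment 3 (138.9° to 161.3°, uniform, h = 6) is passed completely: s = 28.0000 + (6) = 34.0000
θ = 178.6° falls in segment 4 (161.3° to 191.6°, simple-harmonic, h = -20): β = 178.6 − 161.3 = 17.3°, B = 30.3°; Δs = -20/2·(1 − cos(π·0.5710)) = -12.2108; s = 34.0000 − 12.2108 = 21.7892
velocity in seg [161.3°–191.6°] (simple-harmonic), θ in radians: β = 17.3° = 0.3019 rad, B = 30.3° = 0.5288 rad; ds/dθ = (πh/(2B)) sin(πβ/B) = (π·(-20)/(2·0.5288)) sin(π·0.5710) = -57.936026 mm/rad

s = 21.7892, ds/dθ = -57.9360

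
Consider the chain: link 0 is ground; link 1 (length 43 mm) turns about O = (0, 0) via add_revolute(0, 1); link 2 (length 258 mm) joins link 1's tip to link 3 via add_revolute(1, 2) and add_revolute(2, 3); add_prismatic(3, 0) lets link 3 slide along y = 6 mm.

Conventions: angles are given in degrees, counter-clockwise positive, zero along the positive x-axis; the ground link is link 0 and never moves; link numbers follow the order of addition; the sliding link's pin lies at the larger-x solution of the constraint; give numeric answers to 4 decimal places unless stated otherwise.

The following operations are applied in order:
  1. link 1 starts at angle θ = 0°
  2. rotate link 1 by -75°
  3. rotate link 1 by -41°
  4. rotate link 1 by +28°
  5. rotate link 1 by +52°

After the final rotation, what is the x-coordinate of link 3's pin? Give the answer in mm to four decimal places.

geometry: r = 43 mm, L = 258 mm, e = 6 mm; θ starts at 0°
rotate link 1 by -75°: θ ← 0° -75° = -75°
rotate link 1 by -41°: θ ← -75° -41° = -116°
rotate link 1 by +28°: θ ← -116° +28° = -88°
rotate link 1 by +52°: θ ← -88° +52° = -36°
crank pin P = (r cos θ, r sin θ) = (34.787731, -25.274766)
h = r sin θ − e = -25.274766 − 6 = -31.274766
x = r cos θ + √(L² − h²) = 34.787731 + 256.097421 = 290.885152

290.8852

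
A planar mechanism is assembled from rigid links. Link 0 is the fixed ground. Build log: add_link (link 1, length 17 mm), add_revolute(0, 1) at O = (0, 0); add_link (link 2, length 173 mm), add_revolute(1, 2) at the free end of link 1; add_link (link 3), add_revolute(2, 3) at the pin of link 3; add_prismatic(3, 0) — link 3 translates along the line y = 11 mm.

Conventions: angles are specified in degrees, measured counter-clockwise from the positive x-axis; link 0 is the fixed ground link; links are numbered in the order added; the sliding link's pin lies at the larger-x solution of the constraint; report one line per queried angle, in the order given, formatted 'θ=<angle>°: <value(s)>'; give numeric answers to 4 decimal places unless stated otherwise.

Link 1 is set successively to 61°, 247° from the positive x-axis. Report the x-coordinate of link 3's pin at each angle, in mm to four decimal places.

geometry: r = 17 mm, L = 173 mm, e = 11 mm
θ=61°: crank pin P = (r cos θ, r sin θ) = (8.241764, 14.868535)
θ=61°: h = r sin θ − e = 14.868535 − 11 = 3.868535
θ=61°: x = r cos θ + √(L² − h²) = 8.241764 + 172.956742 = 181.198505
θ=247°: crank pin P = (r cos θ, r sin θ) = (-6.642429, -15.648583)
θ=247°: h = r sin θ − e = -15.648583 − 11 = -26.648583
θ=247°: x = r cos θ + √(L² − h²) = -6.642429 + 170.935231 = 164.292801

θ=61°: 181.1985
θ=247°: 164.2928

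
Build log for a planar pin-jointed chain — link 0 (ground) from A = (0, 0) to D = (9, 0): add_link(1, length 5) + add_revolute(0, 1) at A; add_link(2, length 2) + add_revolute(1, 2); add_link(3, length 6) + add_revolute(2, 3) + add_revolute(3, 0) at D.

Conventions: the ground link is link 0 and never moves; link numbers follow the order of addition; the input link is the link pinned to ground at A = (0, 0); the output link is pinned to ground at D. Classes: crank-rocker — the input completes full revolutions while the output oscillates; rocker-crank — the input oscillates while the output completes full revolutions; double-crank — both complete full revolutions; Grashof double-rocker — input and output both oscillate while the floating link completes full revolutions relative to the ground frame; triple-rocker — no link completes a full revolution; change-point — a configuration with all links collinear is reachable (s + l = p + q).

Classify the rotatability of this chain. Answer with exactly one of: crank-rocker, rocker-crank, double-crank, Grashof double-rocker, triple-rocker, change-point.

lengths: ground=9, input=5, coupler=2, output=6
sorted: s=2 (shortest), l=9 (longest), p+q=11
s + l = 11 vs p + q = 11
s + l = p + q → change-point (collinear configuration reachable)

change-point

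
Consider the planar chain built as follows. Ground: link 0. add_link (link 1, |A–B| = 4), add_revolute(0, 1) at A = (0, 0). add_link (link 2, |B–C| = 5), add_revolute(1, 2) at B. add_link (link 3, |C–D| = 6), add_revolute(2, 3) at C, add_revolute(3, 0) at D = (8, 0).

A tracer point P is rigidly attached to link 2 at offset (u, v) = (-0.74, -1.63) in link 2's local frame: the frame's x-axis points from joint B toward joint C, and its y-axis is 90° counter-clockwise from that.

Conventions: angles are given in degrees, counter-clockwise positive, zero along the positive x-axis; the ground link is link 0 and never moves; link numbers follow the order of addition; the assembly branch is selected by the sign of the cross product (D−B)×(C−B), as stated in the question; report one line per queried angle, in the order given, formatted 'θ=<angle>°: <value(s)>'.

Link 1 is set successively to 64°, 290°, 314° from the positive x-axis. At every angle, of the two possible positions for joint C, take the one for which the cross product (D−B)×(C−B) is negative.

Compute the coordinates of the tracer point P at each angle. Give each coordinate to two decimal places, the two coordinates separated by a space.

A=(0,0), D=(8.00,0)
θ=64°: B = A + 4.00·(cos64°, sin64°) = (1.7535, 3.5952)
θ=64°: |BD| = 7.2072
θ=64°: circle(B,5.00) ∩ circle(D,6.00): a=2.8405, h=4.1148
θ=64°:   candidates: C₊=(6.2679,5.7446) cross=29.656; C₋=(2.1628,-1.3880) cross=-29.656
θ=64°:   branch - wants cross < 0 → take C=(2.1628,-1.3880) (cross=-29.656)
θ=64°: ex = (C−B)/|BC| = (0.0819,-0.9966); ey = (0.9966,0.0819)
θ=64°: P = B + -0.74·ex + -1.63·ey = (0.0684,4.1993)
θ=290°: B = A + 4.00·(cos290°, sin290°) = (1.3681, -3.7588)
θ=290°: |BD| = 7.6230
θ=290°: circle(B,5.00) ∩ circle(D,6.00): a=3.0900, h=3.9309
θ=290°:   candidates: C₊=(2.1181,1.1847) cross=29.965; C₋=(5.9946,-5.6549) cross=-29.965
θ=290°:   branch - wants cross < 0 → take C=(5.9946,-5.6549) (cross=-29.965)
θ=290°: ex = (C−B)/|BC| = (0.9253,-0.3792); ey = (0.3792,0.9253)
θ=290°: P = B + -0.74·ex + -1.63·ey = (0.0652,-4.9864)
θ=314°: B = A + 4.00·(cos314°, sin314°) = (2.7786, -2.8774)
θ=314°: |BD| = 5.9617
θ=314°: circle(B,5.00) ∩ circle(D,6.00): a=2.0583, h=4.5567
θ=314°:   candidates: C₊=(2.3821,2.1069) cross=27.166; C₋=(6.7806,-5.8748) cross=-27.166
θ=314°:   branch - wants cross < 0 → take C=(6.7806,-5.8748) (cross=-27.166)
θ=314°: ex = (C−B)/|BC| = (0.8004,-0.5995); ey = (0.5995,0.8004)
θ=314°: P = B + -0.74·ex + -1.63·ey = (1.2092,-3.7384)

θ=64°: 0.07 4.20
θ=290°: 0.07 -4.99
θ=314°: 1.21 -3.74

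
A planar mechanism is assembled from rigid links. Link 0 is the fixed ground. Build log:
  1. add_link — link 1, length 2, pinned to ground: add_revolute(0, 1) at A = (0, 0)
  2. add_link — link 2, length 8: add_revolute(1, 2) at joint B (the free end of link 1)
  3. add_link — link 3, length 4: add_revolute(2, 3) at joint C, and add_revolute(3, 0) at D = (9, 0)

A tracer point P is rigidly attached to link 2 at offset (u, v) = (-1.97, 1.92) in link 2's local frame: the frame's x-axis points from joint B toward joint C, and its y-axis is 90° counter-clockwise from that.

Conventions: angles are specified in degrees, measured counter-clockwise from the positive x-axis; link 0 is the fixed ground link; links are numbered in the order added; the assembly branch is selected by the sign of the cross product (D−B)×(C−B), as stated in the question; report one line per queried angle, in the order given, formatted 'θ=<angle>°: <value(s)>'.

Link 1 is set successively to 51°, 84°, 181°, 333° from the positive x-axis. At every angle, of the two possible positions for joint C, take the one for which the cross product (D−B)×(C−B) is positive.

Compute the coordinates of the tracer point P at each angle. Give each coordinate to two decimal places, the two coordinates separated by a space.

A=(0,0), D=(9.00,0)
θ=51°: B = A + 2.00·(cos51°, sin51°) = (1.2586, 1.5543)
θ=51°: |BD| = 7.8959
θ=51°: circle(B,8.00) ∩ circle(D,4.00): a=6.9875, h=3.8955
θ=51°:   candidates: C₊=(8.8762,3.9981) cross=30.758; C₋=(7.3426,-3.6405) cross=-30.758
θ=51°:   branch + wants cross > 0 → take C=(8.8762,3.9981) (cross=30.758)
θ=51°: ex = (C−B)/|BC| = (0.9522,0.3055); ey = (-0.3055,0.9522)
θ=51°: P = B + -1.97·ex + 1.92·ey = (-1.2037,2.7807)
θ=84°: B = A + 2.00·(cos84°, sin84°) = (0.2091, 1.9890)
θ=84°: |BD| = 9.0132
θ=84°: circle(B,8.00) ∩ circle(D,4.00): a=7.1694, h=3.5497
θ=84°:   candidates: C₊=(7.9850,3.8691) cross=31.994; C₋=(6.4183,-3.0553) cross=-31.994
θ=84°:   branch + wants cross > 0 → take C=(7.9850,3.8691) (cross=31.994)
θ=84°: ex = (C−B)/|BC| = (0.9720,0.2350); ey = (-0.2350,0.9720)
θ=84°: P = B + -1.97·ex + 1.92·ey = (-2.1570,3.3923)
θ=181°: B = A + 2.00·(cos181°, sin181°) = (-1.9997, -0.0349)
θ=181°: |BD| = 10.9998
θ=181°: circle(B,8.00) ∩ circle(D,4.00): a=7.6817, h=2.2340
θ=181°:   candidates: C₊=(5.6749,2.2235) cross=24.574; C₋=(5.6891,-2.2445) cross=-24.574
θ=181°:   branch + wants cross > 0 → take C=(5.6749,2.2235) (cross=24.574)
θ=181°: ex = (C−B)/|BC| = (0.9593,0.2823); ey = (-0.2823,0.9593)
θ=181°: P = B + -1.97·ex + 1.92·ey = (-4.4316,1.2509)
θ=333°: B = A + 2.00·(cos333°, sin333°) = (1.7820, -0.9080)
θ=333°: |BD| = 7.2749
θ=333°: circle(B,8.00) ∩ circle(D,4.00): a=6.9365, h=3.9857
θ=333°:   candidates: C₊=(8.1668,3.9123) cross=28.995; C₋=(9.1617,-3.9967) cross=-28.995
θ=333°:   branch + wants cross > 0 → take C=(8.1668,3.9123) (cross=28.995)
θ=333°: ex = (C−B)/|BC| = (0.7981,0.6025); ey = (-0.6025,0.7981)
θ=333°: P = B + -1.97·ex + 1.92·ey = (-0.9471,-0.5626)

θ=51°: -1.20 2.78
θ=84°: -2.16 3.39
θ=181°: -4.43 1.25
θ=333°: -0.95 -0.56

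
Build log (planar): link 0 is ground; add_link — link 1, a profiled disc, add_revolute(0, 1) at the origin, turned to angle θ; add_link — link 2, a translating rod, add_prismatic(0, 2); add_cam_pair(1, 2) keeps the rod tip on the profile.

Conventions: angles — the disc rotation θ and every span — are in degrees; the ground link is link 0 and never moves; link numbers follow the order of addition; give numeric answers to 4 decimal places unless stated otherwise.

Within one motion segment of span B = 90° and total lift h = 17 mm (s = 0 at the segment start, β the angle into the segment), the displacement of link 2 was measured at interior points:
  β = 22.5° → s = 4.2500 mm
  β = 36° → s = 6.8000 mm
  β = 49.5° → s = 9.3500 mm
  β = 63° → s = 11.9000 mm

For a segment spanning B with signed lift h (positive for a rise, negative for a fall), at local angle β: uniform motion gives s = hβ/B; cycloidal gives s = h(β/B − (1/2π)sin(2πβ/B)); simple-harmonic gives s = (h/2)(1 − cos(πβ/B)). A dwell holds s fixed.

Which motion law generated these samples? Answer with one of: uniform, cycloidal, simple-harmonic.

candidates at β/B = r: uniform s = h·r (linear in β); cycloidal s = h·(r − sin(2πr)/(2π)); simple-harmonic s = (h/2)(1 − cos(πr))
β=22.5°: printed 4.2500 | uniform 4.2500, cycloidal 1.5444, simple-harmonic 2.4896
β=36°: printed 6.8000 | uniform 6.8000, cycloidal 5.2097, simple-harmonic 5.8734
β=49.5°: printed 9.3500 | uniform 9.3500, cycloidal 10.1861, simple-harmonic 9.8297
β=63°: printed 11.9000 | uniform 11.9000, cycloidal 14.4732, simple-harmonic 13.4962
only one law matches every sample → uniform

uniform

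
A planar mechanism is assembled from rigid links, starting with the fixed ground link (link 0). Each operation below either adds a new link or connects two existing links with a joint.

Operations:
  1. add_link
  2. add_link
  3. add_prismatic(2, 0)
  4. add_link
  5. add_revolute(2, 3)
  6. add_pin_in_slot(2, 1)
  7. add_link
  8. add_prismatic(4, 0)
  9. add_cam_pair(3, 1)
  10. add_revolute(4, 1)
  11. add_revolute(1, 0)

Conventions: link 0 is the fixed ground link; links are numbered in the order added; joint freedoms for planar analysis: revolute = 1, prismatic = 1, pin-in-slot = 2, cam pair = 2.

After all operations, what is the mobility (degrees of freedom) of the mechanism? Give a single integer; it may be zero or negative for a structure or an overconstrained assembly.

(L,J1,J2)=(1,0,0); link0 fixed
link1: (2,0,0)
link2: (3,0,0)
P 2-0 [J1]: (3,1,0)
link3: (4,1,0)
R 2-3 [J1]: (4,2,0)
PS 2-1 [J2]: (4,2,1)
link4: (5,2,1)
P 4-0 [J1]: (5,3,1)
C 3-1 [J2]: (5,3,2)
R 4-1 [J1]: (5,4,2)
R 1-0 [J1]: (5,5,2)
Grübler: 3·4 − 2·5 − 2 = 0

M = 0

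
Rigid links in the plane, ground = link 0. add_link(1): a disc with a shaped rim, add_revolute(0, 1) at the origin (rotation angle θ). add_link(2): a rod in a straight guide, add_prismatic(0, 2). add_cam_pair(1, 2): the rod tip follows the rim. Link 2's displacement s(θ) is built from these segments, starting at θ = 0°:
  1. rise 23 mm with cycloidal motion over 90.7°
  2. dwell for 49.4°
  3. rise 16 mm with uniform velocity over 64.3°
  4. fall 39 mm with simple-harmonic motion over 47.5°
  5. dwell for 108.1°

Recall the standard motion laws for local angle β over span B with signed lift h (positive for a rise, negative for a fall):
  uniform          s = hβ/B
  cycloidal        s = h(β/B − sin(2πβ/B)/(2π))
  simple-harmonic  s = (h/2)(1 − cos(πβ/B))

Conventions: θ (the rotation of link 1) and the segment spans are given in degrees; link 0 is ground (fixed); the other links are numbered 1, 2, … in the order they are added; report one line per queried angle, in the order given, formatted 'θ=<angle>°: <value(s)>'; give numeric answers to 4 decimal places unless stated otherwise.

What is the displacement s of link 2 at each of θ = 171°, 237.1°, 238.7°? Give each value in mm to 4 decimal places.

segment 1 (0° to 90.7°, cycloidal, h = 23) is passed completely: s = 0.0000 + (23) = 23.0000
segment 2 (90.7° to 140.1°, dwell): s unchanged at 23.0000
θ = 171° falls in segment 3 (140.1° to 204.4°, uniform, h = 16): β = 171 − 140.1 = 30.9°, B = 64.3°; Δs = 16·30.9/64.3 = 7.6890; s = 23.0000 + 7.6890 = 30.6890
segment 3 (140.1° to 204.4°, uniform, h = 16) is passed completely: s = 23.0000 + (16) = 39.0000
θ = 237.1° falls in segment 4 (204.4° to 251.9°, simple-harmonic, h = -39): β = 237.1 − 204.4 = 32.7°, B = 47.5°; Δs = -39/2·(1 − cos(π·0.6884)) = -30.3805; s = 39.0000 − 30.3805 = 8.6195
θ = 238.7° falls in segment 4 (204.4° to 251.9°, simple-harmonic, h = -39): β = 238.7 − 204.4 = 34.3°, B = 47.5°; Δs = -39/2·(1 − cos(π·0.7221)) = -32.0289; s = 39.0000 − 32.0289 = 6.9711

θ=171°: 30.6890
θ=237.1°: 8.6195
θ=238.7°: 6.9711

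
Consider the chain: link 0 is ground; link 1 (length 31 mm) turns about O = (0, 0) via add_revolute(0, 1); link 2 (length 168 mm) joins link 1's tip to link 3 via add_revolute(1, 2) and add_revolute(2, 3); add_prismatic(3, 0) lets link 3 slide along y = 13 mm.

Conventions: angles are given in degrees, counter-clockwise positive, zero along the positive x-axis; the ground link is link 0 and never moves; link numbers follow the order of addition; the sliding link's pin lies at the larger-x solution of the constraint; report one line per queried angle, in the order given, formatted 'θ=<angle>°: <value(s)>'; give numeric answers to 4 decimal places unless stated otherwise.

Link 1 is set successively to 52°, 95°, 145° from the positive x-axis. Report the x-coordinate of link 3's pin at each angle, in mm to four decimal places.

geometry: r = 31 mm, L = 168 mm, e = 13 mm
θ=52°: crank pin P = (r cos θ, r sin θ) = (19.085506, 24.428333)
θ=52°: h = r sin θ − e = 24.428333 − 13 = 11.428333
θ=52°: x = r cos θ + √(L² − h²) = 19.085506 + 167.610839 = 186.696344
θ=95°: crank pin P = (r cos θ, r sin θ) = (-2.701828, 30.882036)
θ=95°: h = r sin θ − e = 30.882036 − 13 = 17.882036
θ=95°: x = r cos θ + √(L² − h²) = -2.701828 + 167.045601 = 164.343773
θ=145°: crank pin P = (r cos θ, r sin θ) = (-25.393713, 17.780870)
θ=145°: h = r sin θ − e = 17.780870 − 13 = 4.780870
θ=145°: x = r cos θ + √(L² − h²) = -25.393713 + 167.931960 = 142.538247

θ=52°: 186.6963
θ=95°: 164.3438
θ=145°: 142.5382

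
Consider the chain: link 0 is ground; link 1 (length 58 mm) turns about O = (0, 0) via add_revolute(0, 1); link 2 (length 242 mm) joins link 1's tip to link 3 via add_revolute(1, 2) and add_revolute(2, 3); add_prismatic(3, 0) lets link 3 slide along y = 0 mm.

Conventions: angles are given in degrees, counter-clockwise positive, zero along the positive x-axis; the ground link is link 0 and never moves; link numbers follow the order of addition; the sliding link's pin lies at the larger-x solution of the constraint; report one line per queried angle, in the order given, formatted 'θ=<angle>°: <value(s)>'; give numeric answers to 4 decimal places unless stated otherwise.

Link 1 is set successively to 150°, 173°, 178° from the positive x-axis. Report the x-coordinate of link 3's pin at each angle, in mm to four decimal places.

geometry: r = 58 mm, L = 242 mm, e = 0 mm
θ=150°: crank pin P = (r cos θ, r sin θ) = (-50.229473, 29.000000)
θ=150°: h = r sin θ − e = 29.000000 − 0 = 29.000000
θ=150°: x = r cos θ + √(L² − h²) = -50.229473 + 240.256113 = 190.026640
θ=173°: crank pin P = (r cos θ, r sin θ) = (-57.567677, 7.068422)
θ=173°: h = r sin θ − e = 7.068422 − 0 = 7.068422
θ=173°: x = r cos θ + √(L² − h²) = -57.567677 + 241.896749 = 184.329073
θ=178°: crank pin P = (r cos θ, r sin θ) = (-57.964668, 2.024171)
θ=178°: h = r sin θ − e = 2.024171 − 0 = 2.024171
θ=178°: x = r cos θ + √(L² − h²) = -57.964668 + 241.991534 = 184.026866

θ=150°: 190.0266
θ=173°: 184.3291
θ=178°: 184.0269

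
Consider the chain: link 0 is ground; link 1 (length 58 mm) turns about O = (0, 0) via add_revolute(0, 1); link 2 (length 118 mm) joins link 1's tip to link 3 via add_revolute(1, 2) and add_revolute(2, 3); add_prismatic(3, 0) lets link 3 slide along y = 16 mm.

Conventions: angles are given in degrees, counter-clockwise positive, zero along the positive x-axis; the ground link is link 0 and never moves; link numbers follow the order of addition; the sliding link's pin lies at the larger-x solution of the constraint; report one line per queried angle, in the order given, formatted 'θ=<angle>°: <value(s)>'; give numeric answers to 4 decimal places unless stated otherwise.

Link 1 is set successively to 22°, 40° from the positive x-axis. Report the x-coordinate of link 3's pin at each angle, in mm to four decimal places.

geometry: r = 58 mm, L = 118 mm, e = 16 mm
θ=22°: crank pin P = (r cos θ, r sin θ) = (53.776664, 21.727182)
θ=22°: h = r sin θ − e = 21.727182 − 16 = 5.727182
θ=22°: x = r cos θ + √(L² − h²) = 53.776664 + 117.860932 = 171.637596
θ=40°: crank pin P = (r cos θ, r sin θ) = (44.430578, 37.281681)
θ=40°: h = r sin θ − e = 37.281681 − 16 = 21.281681
θ=40°: x = r cos θ + √(L² − h²) = 44.430578 + 116.065025 = 160.495603

θ=22°: 171.6376
θ=40°: 160.4956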